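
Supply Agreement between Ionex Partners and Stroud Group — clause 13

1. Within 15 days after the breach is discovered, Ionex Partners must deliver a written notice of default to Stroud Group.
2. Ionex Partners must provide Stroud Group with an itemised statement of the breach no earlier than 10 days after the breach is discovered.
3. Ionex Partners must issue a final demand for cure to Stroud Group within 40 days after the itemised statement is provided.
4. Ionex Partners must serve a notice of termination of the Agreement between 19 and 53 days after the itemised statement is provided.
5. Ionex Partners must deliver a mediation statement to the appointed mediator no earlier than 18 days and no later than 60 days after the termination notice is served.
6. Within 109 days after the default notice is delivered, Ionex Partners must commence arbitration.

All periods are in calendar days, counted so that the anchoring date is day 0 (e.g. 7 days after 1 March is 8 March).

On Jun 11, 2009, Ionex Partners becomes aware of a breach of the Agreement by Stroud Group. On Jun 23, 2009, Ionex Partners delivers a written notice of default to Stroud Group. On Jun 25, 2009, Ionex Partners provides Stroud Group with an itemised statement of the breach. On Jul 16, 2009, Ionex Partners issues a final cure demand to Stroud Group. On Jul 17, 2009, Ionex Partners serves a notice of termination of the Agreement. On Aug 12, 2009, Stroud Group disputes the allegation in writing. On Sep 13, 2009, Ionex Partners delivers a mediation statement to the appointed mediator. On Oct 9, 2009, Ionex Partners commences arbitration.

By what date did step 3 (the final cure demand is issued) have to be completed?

Step 3 runs from Jun 25, 2009, when the itemised statement is provided. 40 days after Jun 25, 2009 is Aug 4, 2009.

Aug 4, 2009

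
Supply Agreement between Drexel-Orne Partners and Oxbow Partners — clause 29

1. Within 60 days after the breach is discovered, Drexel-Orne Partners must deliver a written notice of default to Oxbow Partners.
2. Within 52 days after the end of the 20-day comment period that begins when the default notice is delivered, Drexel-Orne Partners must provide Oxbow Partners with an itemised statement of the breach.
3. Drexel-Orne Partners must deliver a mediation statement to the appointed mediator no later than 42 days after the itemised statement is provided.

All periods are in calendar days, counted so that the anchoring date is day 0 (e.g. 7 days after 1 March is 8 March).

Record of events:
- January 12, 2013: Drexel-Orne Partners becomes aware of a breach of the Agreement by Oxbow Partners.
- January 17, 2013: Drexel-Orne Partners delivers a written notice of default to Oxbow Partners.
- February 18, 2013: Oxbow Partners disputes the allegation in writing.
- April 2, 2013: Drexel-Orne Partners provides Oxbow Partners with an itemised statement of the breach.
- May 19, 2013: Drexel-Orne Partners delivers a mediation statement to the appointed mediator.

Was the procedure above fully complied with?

Step 1 — counting 60 days from January 12, 2013 (when the breach is discovered) gives a deadline of March 13, 2013; completed January 17, 2013, before the deadline.
Step 2 — counting 52 days from February 6, 2013 (end of the 20-day comment period, which began when the default notice is delivered on January 17, 2013) gives a deadline of March 30, 2013; done April 2, 2013 — 3 days late.
No need to go further; step 2 was not satisfied.

No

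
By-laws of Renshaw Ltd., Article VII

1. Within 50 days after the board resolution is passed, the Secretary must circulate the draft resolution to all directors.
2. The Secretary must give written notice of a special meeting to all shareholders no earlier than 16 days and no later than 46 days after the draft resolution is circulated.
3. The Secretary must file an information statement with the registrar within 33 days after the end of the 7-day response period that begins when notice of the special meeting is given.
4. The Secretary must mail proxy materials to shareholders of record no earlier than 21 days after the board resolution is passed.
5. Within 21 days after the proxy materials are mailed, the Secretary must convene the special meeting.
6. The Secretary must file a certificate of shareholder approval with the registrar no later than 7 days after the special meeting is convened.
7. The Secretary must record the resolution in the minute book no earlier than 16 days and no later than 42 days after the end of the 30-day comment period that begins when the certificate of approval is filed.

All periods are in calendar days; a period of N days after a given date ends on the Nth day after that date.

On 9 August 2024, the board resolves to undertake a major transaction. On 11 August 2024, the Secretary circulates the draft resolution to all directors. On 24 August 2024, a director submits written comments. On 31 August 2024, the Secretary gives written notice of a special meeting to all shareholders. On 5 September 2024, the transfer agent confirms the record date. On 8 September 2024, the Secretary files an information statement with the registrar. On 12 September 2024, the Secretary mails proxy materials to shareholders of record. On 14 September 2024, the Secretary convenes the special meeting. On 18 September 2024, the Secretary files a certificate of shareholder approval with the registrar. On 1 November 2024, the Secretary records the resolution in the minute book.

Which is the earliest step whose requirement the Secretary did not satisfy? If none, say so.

Step 7

Step 1: 50 days after 9 August 2024 (when the board resolution is passed) is 28 September 2024; completed 11 August 2024, before the deadline.
Step 2: the window is 16–46 days after 11 August 2024 (when the draft resolution is circulated), so 27 August 2024 through 26 September 2024; done 31 August 2024, which is between those dates.
Step 3: 33 days after 7 September 2024 (end of the 7-day response period, which began when notice of the special meeting is given on 31 August 2024) is 10 October 2024; done 8 September 2024 — timely.
Step 4: the earliest permitted date is 21 days after 9 August 2024 (when the board resolution is passed), i.e. 30 August 2024; done 12 September 2024, after the minimum wait.
Step 5: 21 days after 12 September 2024 (when the proxy materials are mailed) is 3 October 2024; completed 14 September 2024, before the deadline.
Step 6: 7 days after 14 September 2024 (when the special meeting is convened) is 21 September 2024; completed 18 September 2024, before the deadline.
Step 7: the window is 16–42 days after 18 October 2024 (end of the 30-day comment period, which began when the certificate of approval is filed on 18 September 2024), so 3 November 2024 through 29 November 2024; done 1 November 2024 — 2 days before the window opened.
That is the first point of non-compliance.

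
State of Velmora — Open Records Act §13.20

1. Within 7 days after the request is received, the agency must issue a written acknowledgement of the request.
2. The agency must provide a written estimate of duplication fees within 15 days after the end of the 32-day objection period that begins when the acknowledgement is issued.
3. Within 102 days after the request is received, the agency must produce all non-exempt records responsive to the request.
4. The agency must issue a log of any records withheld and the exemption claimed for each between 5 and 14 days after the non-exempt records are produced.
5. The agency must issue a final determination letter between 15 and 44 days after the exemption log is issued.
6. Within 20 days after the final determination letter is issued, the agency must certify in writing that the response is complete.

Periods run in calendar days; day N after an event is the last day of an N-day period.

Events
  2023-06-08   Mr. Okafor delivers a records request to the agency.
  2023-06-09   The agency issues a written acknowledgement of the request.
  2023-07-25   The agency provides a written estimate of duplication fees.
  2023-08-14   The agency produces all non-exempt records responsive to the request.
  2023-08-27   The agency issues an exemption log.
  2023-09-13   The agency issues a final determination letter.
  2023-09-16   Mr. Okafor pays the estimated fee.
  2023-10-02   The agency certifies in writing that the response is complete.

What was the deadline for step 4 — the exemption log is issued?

2023-08-28

Step 4 runs from 2023-08-14, when the non-exempt records are produced. The window is 5–14 days after 2023-08-14; it closes on 2023-08-28.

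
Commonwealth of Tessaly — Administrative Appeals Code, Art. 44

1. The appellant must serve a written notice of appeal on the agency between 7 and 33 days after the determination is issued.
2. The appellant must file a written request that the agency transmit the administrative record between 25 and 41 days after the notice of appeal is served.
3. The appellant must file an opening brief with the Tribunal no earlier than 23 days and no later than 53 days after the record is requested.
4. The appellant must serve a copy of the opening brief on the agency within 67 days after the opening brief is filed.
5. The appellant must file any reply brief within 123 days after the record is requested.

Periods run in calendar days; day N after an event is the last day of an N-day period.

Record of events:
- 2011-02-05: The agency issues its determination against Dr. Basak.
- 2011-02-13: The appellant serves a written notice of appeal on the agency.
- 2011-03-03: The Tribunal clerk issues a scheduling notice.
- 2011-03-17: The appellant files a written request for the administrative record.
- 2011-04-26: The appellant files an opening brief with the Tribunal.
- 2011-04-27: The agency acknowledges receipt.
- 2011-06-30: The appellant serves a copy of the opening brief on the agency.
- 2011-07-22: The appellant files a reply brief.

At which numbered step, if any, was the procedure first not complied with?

(1) the permitted window runs from 2011-02-05 + 7 = 2011-02-12 to 2011-02-05 + 33 = 2011-03-10; done 2011-02-13 — within the window.
(2) the permitted window runs from 2011-02-13 + 25 = 2011-03-10 to 2011-02-13 + 41 = 2011-03-26; 2011-03-17 falls inside that range.
(3) the permitted window runs from 2011-03-17 + 23 = 2011-04-09 to 2011-03-17 + 53 = 2011-05-09; done 2011-04-26, which is between those dates.
(4) due by 2011-04-26 + 67 days = 2011-07-02; completed 2011-06-30, before the deadline.
(5) due by 2011-03-17 + 123 days = 2011-07-18; not done until 2011-07-22, 4 days after the deadline.

Step 5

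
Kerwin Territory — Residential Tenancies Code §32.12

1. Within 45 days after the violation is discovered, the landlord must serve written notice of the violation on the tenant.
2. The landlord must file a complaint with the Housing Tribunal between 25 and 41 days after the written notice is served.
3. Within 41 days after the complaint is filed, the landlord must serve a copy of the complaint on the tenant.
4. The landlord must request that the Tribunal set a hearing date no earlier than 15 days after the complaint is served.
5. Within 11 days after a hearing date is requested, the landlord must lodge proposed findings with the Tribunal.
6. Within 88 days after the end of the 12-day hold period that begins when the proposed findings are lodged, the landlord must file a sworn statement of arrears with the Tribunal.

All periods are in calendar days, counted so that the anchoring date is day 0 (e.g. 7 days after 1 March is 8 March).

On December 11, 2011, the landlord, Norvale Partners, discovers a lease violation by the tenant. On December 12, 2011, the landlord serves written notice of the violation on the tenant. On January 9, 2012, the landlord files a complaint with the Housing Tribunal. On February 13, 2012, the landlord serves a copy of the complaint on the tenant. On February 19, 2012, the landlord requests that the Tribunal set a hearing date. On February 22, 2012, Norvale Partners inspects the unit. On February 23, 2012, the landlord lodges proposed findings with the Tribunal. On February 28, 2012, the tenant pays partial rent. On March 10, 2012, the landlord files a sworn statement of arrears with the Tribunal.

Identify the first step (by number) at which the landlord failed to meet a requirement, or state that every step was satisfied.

Step 1 — counting 45 days from December 11, 2011 (when the violation is discovered) gives a deadline of January 25, 2012; December 12, 2011 is within that limit.
Step 2 — 25 and 41 days from December 12, 2011 (when the written notice is served) are January 6, 2012 and January 22, 2012 respectively; January 9, 2012 falls inside that range.
Step 3 — counting 41 days from January 9, 2012 (when the complaint is filed) gives a deadline of February 19, 2012; done February 13, 2012 — timely.
Step 4 — must wait 15 days from February 13, 2012 (when the complaint is served), so not before February 28, 2012; acted on February 19, 2012, 9 days prematurely.
The analysis stops there.

Step 4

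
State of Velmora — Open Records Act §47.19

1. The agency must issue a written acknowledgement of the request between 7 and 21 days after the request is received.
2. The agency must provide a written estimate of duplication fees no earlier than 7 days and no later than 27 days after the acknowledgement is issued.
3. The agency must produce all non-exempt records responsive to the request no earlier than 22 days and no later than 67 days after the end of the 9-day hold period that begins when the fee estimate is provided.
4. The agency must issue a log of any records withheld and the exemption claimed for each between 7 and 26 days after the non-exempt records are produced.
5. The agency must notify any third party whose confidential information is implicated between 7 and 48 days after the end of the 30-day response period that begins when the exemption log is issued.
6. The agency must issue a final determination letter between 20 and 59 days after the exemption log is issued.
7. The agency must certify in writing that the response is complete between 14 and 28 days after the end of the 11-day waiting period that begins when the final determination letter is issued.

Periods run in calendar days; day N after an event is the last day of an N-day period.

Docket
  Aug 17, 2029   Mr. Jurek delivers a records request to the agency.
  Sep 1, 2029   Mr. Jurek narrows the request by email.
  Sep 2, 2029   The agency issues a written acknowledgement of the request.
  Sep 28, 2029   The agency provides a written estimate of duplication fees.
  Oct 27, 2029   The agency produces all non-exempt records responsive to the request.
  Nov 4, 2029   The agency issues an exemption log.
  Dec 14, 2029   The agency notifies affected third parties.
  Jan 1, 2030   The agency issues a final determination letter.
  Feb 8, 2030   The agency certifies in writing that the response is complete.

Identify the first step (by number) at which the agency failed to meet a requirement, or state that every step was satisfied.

Step 3

(1) the permitted window runs from Aug 17, 2029 + 7 = Aug 24, 2029 to Aug 17, 2029 + 21 = Sep 7, 2029; done Sep 2, 2029 — within the window.
(2) the permitted window runs from Sep 2, 2029 + 7 = Sep 9, 2029 to Sep 2, 2029 + 27 = Sep 29, 2029; done Sep 28, 2029 — within the window.
(3) the permitted window runs from Oct 7, 2029 + 22 = Oct 29, 2029 to Oct 7, 2029 + 67 = Dec 13, 2029; Oct 27, 2029 is 2 days too early.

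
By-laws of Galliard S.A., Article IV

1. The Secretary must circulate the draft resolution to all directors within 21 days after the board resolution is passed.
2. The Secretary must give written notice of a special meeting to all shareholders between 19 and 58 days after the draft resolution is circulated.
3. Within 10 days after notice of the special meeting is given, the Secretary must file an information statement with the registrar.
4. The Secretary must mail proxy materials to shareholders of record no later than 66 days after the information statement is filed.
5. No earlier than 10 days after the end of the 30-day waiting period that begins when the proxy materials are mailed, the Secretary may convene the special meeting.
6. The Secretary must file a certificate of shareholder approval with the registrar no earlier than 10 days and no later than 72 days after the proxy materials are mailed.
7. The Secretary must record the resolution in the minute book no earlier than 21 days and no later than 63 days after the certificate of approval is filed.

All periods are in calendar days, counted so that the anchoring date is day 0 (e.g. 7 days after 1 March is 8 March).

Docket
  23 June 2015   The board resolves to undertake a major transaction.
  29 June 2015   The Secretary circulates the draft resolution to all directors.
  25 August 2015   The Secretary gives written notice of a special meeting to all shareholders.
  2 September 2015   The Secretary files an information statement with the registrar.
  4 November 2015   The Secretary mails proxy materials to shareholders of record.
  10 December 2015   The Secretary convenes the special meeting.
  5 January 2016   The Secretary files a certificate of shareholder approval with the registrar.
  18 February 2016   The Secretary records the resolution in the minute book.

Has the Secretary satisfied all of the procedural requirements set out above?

Step 1: 21 days after 23 June 2015 (when the board resolution is passed) is 14 July 2015; done 29 June 2015 — timely.
Step 2: the window is 19–58 days after 29 June 2015 (when the draft resolution is circulated), so 18 July 2015 through 26 August 2015; done 25 August 2015 — within the window.
Step 3: 10 days after 25 August 2015 (when notice of the special meeting is given) is 4 September 2015; 2 September 2015 is within that limit.
Step 4: 66 days after 2 September 2015 (when the information statement is filed) is 7 November 2015; completed 4 November 2015, before the deadline.
Step 5: the earliest permitted date is 10 days after 4 December 2015 (end of the 30-day waiting period, which began when the proxy materials are mailed on 4 November 2015), i.e. 14 December 2015; 10 December 2015 is 4 days before the earliest permitted date.

No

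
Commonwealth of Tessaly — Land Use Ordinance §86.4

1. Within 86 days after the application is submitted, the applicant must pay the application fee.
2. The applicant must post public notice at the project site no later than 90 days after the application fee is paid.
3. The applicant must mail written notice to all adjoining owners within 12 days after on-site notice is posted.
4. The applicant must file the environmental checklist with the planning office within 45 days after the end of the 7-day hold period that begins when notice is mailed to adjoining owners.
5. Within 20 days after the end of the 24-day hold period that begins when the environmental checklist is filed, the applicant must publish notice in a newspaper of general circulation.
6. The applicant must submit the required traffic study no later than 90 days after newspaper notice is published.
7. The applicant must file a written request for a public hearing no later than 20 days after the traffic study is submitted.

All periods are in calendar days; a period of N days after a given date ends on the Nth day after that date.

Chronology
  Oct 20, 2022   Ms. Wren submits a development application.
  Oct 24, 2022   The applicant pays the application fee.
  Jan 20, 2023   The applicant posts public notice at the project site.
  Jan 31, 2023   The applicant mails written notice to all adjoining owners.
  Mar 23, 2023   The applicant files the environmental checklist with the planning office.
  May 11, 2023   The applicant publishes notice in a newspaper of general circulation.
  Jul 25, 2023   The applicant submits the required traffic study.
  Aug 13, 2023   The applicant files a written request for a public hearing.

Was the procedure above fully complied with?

Step 1 — counting 86 days from Oct 20, 2022 (when the application is submitted) gives a deadline of Jan 14, 2023; Oct 24, 2022 is within that limit.
Step 2 — counting 90 days from Oct 24, 2022 (when the application fee is paid) gives a deadline of Jan 22, 2023; Jan 20, 2023 is within that limit.
Step 3 — counting 12 days from Jan 20, 2023 (when on-site notice is posted) gives a deadline of Feb 1, 2023; Jan 31, 2023 is within that limit.
Step 4 — counting 45 days from Feb 7, 2023 (end of the 7-day hold period, which began when notice is mailed to adjoining owners on Jan 31, 2023) gives a deadline of Mar 24, 2023; completed Mar 23, 2023, before the deadline.
Step 5 — counting 20 days from Apr 16, 2023 (end of the 24-day hold period, which began when the environmental checklist is filed on Mar 23, 2023) gives a deadline of May 6, 2023; not done until May 11, 2023, 5 days after the deadline.

No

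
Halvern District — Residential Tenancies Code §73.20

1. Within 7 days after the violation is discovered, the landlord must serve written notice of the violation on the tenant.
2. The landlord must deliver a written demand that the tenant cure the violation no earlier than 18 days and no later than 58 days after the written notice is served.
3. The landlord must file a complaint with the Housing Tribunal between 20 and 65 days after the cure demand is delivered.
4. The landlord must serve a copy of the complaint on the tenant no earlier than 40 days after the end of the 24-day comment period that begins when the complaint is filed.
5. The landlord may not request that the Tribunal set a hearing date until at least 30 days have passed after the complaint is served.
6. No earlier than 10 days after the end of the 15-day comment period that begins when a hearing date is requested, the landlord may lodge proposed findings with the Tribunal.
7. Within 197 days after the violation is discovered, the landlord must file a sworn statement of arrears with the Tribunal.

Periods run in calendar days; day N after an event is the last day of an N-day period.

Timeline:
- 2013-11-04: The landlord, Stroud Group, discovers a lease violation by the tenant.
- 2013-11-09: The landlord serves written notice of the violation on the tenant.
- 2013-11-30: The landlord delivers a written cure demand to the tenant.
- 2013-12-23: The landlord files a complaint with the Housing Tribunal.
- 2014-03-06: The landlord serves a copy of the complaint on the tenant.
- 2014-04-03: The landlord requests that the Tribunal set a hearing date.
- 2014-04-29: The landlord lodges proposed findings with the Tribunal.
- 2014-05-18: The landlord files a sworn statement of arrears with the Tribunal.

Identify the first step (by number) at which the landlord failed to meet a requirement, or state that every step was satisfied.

(1) due by 2013-11-04 + 7 days = 2013-11-11; done 2013-11-09 — timely.
(2) the permitted window runs from 2013-11-09 + 18 = 2013-11-27 to 2013-11-09 + 58 = 2014-01-06; 2013-11-30 falls inside that range.
(3) the permitted window runs from 2013-11-30 + 20 = 2013-12-20 to 2013-11-30 + 65 = 2014-02-03; done 2013-12-23 — within the window.
(4) permitted from 2014-01-16 + 40 days = 2014-02-25 onward; 2014-03-06 is on or after that date.
(5) permitted from 2014-03-06 + 30 days = 2014-04-05 onward; done 2014-04-03 — 2 days too early.

Step 5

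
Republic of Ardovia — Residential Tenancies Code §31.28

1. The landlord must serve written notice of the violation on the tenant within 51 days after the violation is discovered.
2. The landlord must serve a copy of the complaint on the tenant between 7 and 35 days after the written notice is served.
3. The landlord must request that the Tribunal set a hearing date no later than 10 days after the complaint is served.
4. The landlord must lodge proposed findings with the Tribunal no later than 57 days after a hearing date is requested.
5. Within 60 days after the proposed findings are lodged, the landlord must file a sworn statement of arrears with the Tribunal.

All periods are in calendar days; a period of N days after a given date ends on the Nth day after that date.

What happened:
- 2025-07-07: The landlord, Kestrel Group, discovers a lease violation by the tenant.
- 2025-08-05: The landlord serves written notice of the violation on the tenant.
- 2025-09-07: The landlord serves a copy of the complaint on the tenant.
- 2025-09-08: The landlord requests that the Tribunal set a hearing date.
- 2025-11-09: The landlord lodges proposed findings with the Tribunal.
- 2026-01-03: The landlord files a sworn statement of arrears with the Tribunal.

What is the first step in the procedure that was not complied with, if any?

Step 4

Step 1 — counting 51 days from 2025-07-07 (when the violation is discovered) gives a deadline of 2025-08-27; completed 2025-08-05, before the deadline.
Step 2 — 7 and 35 days from 2025-08-05 (when the written notice is served) are 2025-08-12 and 2025-09-09 respectively; done 2025-09-07 — within the window.
Step 3 — counting 10 days from 2025-09-07 (when the complaint is served) gives a deadline of 2025-09-17; completed 2025-09-08, before the deadline.
Step 4 — counting 57 days from 2025-09-08 (when a hearing date is requested) gives a deadline of 2025-11-04; 2025-11-09 misses that deadline by 5 days.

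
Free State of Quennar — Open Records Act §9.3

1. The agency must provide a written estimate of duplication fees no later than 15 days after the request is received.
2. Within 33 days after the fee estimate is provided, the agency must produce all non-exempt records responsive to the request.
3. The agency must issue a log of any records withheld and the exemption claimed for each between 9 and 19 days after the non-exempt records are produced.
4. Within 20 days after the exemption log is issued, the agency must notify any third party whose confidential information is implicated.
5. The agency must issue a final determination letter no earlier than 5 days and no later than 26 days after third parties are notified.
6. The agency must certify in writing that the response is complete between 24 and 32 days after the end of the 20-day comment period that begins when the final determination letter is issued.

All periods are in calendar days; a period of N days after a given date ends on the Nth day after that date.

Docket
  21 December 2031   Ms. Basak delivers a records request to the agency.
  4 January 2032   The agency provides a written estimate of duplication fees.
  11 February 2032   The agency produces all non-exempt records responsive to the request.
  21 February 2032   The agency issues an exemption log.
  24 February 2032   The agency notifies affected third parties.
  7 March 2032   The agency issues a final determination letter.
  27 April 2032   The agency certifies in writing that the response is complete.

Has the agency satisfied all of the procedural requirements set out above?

(1) due by 21 December 2031 + 15 days = 5 January 2032; done 4 January 2032 — timely.
(2) due by 4 January 2032 + 33 days = 6 February 2032; done 11 February 2032 — 5 days late.
The procedure was therefore not followed at step 2.

No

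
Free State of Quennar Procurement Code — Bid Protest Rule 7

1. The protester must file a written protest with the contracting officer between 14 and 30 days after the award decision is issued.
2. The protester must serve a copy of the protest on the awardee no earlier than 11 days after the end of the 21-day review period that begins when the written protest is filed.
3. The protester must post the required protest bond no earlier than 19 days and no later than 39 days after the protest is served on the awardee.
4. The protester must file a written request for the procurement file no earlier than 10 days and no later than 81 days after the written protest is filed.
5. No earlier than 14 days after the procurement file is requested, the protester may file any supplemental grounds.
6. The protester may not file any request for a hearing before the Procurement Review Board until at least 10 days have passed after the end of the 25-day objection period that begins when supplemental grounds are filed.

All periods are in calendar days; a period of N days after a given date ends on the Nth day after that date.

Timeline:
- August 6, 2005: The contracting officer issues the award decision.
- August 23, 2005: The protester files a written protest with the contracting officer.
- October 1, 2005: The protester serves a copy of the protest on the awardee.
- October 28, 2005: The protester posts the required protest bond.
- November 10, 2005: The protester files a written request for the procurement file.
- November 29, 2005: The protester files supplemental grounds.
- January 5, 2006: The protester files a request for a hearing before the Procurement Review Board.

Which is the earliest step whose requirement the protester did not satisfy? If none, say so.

None — every step was satisfied

(1) the permitted window runs from August 6, 2005 + 14 = August 20, 2005 to August 6, 2005 + 30 = September 5, 2005; done August 23, 2005 — within the window.
(2) permitted from September 13, 2005 + 11 days = September 24, 2005 onward; done October 1, 2005 — permitted.
(3) the permitted window runs from October 1, 2005 + 19 = October 20, 2005 to October 1, 2005 + 39 = November 9, 2005; October 28, 2005 falls inside that range.
(4) the permitted window runs from August 23, 2005 + 10 = September 2, 2005 to August 23, 2005 + 81 = November 12, 2005; done November 10, 2005, which is between those dates.
(5) permitted from November 10, 2005 + 14 days = November 24, 2005 onward; November 29, 2005 is on or after that date.
(6) permitted from December 24, 2005 + 10 days = January 3, 2006 onward; January 5, 2006 is on or after that date.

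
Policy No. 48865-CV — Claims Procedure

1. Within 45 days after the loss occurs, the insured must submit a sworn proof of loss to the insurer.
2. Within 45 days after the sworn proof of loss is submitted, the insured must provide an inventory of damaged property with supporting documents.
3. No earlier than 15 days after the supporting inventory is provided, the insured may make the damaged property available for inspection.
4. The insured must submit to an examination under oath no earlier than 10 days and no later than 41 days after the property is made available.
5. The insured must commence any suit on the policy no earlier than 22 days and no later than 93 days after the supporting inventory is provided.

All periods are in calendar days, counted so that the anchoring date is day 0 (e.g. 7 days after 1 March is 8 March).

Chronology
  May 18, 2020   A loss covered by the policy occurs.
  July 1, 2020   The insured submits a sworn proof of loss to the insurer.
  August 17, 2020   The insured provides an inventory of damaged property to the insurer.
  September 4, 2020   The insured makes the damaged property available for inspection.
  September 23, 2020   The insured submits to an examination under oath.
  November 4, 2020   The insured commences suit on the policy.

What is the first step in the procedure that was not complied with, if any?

Step 1 — counting 45 days from May 18, 2020 (when the loss occurs) gives a deadline of July 2, 2020; completed July 1, 2020, before the deadline.
Step 2 — counting 45 days from July 1, 2020 (when the sworn proof of loss is submitted) gives a deadline of August 15, 2020; done August 17, 2020 — 2 days late.
No need to go further; step 2 was not satisfied.

Step 2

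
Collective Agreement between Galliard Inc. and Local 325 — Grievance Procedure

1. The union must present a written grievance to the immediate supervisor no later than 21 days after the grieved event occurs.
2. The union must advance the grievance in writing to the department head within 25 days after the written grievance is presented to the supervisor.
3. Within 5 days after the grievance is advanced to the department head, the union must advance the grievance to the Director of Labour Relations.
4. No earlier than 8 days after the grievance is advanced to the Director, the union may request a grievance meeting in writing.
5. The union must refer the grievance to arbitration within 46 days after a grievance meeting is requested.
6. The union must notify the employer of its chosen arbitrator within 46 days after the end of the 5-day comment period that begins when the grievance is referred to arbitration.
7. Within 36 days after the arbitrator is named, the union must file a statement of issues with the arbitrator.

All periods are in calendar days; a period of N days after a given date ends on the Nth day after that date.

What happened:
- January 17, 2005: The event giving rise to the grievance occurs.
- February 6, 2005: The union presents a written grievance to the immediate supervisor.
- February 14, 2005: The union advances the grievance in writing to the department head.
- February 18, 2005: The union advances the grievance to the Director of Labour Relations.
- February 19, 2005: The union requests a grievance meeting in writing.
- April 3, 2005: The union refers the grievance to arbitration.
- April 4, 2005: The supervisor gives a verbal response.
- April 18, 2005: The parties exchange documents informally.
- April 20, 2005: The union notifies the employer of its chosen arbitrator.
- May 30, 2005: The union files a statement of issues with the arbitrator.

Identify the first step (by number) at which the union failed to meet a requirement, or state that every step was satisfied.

Step 4

Step 1: 21 days after January 17, 2005 (when the grieved event occurs) is February 7, 2005; February 6, 2005 is within that limit.
Step 2: 25 days after February 6, 2005 (when the written grievance is presented to the supervisor) is March 3, 2005; done February 14, 2005 — timely.
Step 3: 5 days after February 14, 2005 (when the grievance is advanced to the department head) is February 19, 2005; done February 18, 2005 — timely.
Step 4: the earliest permitted date is 8 days after February 18, 2005 (when the grievance is advanced to the Director), i.e. February 26, 2005; done February 19, 2005 — 7 days too early.
That is the first point of non-compliance.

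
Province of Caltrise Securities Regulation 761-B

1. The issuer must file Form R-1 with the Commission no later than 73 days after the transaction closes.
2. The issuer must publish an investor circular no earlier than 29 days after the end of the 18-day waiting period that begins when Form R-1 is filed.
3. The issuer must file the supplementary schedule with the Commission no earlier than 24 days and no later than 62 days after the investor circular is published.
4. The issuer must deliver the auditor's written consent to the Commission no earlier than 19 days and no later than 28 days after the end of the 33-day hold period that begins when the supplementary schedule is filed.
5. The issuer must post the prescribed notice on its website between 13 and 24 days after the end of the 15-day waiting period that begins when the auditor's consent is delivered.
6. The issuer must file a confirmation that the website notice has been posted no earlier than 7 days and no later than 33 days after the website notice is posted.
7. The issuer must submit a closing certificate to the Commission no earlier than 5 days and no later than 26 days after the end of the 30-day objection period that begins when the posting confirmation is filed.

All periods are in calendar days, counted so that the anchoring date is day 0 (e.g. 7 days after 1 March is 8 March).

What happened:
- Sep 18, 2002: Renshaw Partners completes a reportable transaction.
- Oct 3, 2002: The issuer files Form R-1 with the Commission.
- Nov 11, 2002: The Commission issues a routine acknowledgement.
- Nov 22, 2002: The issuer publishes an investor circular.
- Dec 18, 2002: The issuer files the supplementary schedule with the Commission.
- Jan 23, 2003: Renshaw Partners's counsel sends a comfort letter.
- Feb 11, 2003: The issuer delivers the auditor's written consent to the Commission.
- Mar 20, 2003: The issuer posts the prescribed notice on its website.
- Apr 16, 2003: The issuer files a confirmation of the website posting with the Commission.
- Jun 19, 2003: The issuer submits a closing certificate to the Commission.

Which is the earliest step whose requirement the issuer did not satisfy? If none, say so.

Step 7

(1) due by Sep 18, 2002 + 73 days = Nov 30, 2002; Oct 3, 2002 is within that limit.
(2) permitted from Oct 21, 2002 + 29 days = Nov 19, 2002 onward; done Nov 22, 2002, after the minimum wait.
(3) the permitted window runs from Nov 22, 2002 + 24 = Dec 16, 2002 to Nov 22, 2002 + 62 = Jan 23, 2003; done Dec 18, 2002, which is between those dates.
(4) the permitted window runs from Jan 20, 2003 + 19 = Feb 8, 2003 to Jan 20, 2003 + 28 = Feb 17, 2003; Feb 11, 2003 falls inside that range.
(5) the permitted window runs from Feb 26, 2003 + 13 = Mar 11, 2003 to Feb 26, 2003 + 24 = Mar 22, 2003; done Mar 20, 2003 — within the window.
(6) the permitted window runs from Mar 20, 2003 + 7 = Mar 27, 2003 to Mar 20, 2003 + 33 = Apr 22, 2003; Apr 16, 2003 falls inside that range.
(7) the permitted window runs from May 16, 2003 + 5 = May 21, 2003 to May 16, 2003 + 26 = Jun 11, 2003; done Jun 19, 2003 — 8 days after the window closed.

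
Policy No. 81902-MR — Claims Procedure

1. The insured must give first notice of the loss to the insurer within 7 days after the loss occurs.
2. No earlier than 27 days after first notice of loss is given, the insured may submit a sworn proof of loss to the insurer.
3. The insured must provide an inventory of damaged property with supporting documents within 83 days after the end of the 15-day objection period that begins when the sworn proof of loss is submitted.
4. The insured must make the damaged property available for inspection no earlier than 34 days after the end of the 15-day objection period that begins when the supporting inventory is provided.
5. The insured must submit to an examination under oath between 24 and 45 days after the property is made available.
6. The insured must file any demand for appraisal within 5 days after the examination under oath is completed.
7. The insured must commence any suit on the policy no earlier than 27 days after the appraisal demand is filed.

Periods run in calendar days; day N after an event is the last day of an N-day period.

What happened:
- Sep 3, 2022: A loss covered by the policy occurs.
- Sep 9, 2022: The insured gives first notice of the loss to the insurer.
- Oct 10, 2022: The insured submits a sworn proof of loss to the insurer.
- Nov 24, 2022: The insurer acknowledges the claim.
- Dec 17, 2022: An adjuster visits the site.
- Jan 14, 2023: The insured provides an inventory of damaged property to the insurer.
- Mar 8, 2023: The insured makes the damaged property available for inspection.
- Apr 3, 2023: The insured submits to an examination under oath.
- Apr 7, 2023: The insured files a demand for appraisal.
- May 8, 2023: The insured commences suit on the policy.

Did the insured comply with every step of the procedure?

Step 1: 7 days after Sep 3, 2022 (when the loss occurs) is Sep 10, 2022; done Sep 9, 2022 — timely.
Step 2: the earliest permitted date is 27 days after Sep 9, 2022 (when first notice of loss is given), i.e. Oct 6, 2022; done Oct 10, 2022, after the minimum wait.
Step 3: 83 days after Oct 25, 2022 (end of the 15-day objection period, which began when the sworn proof of loss is submitted on Oct 10, 2022) is Jan 16, 2023; Jan 14, 2023 is within that limit.
Step 4: the earliest permitted date is 34 days after Jan 29, 2023 (end of the 15-day objection period, which began when the supporting inventory is provided on Jan 14, 2023), i.e. Mar 4, 2023; done Mar 8, 2023 — permitted.
Step 5: the window is 24–45 days after Mar 8, 2023 (when the property is made available), so Apr 1, 2023 through Apr 22, 2023; done Apr 3, 2023, which is between those dates.
Step 6: 5 days after Apr 3, 2023 (when the examination under oath is completed) is Apr 8, 2023; done Apr 7, 2023 — timely.
Step 7: the earliest permitted date is 27 days after Apr 7, 2023 (when the appraisal demand is filed), i.e. May 4, 2023; done May 8, 2023, after the minimum wait.

Yes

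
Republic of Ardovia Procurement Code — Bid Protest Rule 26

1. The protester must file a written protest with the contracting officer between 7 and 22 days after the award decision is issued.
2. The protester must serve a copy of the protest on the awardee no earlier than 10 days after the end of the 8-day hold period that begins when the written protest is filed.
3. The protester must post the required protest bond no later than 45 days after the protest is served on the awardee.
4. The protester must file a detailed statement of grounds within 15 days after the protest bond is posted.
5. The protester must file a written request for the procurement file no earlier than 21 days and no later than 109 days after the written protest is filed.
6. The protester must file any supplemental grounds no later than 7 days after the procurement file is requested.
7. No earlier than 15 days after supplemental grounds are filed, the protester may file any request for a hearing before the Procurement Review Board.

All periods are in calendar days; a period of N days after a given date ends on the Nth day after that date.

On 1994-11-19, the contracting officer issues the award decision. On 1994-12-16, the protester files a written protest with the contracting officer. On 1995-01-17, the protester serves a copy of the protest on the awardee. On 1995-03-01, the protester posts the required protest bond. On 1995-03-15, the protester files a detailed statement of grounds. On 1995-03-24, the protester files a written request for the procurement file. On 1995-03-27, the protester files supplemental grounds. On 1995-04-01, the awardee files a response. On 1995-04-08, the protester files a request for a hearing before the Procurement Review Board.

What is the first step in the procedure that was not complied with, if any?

Step 1

(1) the permitted window runs from 1994-11-19 + 7 = 1994-11-26 to 1994-11-19 + 22 = 1994-12-11; done 1994-12-16 — 5 days after the window closed.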